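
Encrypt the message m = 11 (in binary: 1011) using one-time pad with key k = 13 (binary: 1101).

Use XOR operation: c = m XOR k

Step 1: Write out the XOR operation bit by bit:
  Message: 1011
  Key:     1101
  XOR:     0110
Step 2: Convert to decimal: 0110 = 6.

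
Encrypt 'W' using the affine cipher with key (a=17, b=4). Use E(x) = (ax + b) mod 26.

Step 1: Convert 'W' to number: x = 22.
Step 2: E(22) = (17 * 22 + 4) mod 26 = 378 mod 26 = 14.
Step 3: Convert 14 back to letter: O.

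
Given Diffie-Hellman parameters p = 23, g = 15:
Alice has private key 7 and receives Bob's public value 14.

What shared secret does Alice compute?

Step 1: s = B^a mod p = 14^7 mod 23.
  14^1 mod 23 = 14
  14^2 mod 23 = (14 * 14) mod 23 = 12
  14^3 mod 23 = (12 * 14) mod 23 = 7
  14^4 mod 23 = (7 * 14) mod 23 = 6
  14^5 mod 23 = (6 * 14) mod 23 = 15
  14^6 mod 23 = (15 * 14) mod 23 = 3
  14^7 mod 23 = (3 * 14) mod 23 = 19
Result: shared secret = 19.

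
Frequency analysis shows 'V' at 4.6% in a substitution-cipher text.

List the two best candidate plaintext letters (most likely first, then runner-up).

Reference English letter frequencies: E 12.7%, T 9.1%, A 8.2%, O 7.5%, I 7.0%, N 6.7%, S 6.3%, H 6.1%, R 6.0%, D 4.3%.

Step 1: Observed frequency of 'V' is 4.6%.
Step 2: Compute distances to each reference frequency and sort:
  D (4.3%): difference = 0.3% <-- BEST
  R (6.0%): difference = 1.4% <-- RUNNER-UP
  H (6.1%): difference = 1.5%
  S (6.3%): difference = 1.7%
  N (6.7%): difference = 2.1%
Step 3: Most likely is 'D' (4.3%, diff 0.3%); second most likely is 'R' (6.0%, diff 1.4%).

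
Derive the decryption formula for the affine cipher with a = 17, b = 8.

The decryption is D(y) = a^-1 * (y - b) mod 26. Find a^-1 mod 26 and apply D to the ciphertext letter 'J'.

Step 1: Find a^-1, the modular inverse of 17 mod 26.
Step 2: We need 17 * a^-1 = 1 (mod 26).
Step 3: 17 * 23 = 391 = 15 * 26 + 1, so a^-1 = 23.
Step 4: D(y) = 23(y - 8) mod 26.
Step 5: Apply to 'J' (y = 9): D(9) = 23 * (9 - 8) mod 26 = 23 * 1 mod 26 = 23 -> 'X'.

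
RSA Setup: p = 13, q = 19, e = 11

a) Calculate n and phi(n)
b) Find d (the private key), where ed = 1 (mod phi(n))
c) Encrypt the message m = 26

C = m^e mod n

Step 1: n = 13 * 19 = 247.
Step 2: phi(n) = (13-1)(19-1) = 12 * 18 = 216.
Step 3: Find d = 11^(-1) mod 216 = 59.
  Verify: 11 * 59 = 649 = 1 (mod 216).
Step 4: C = 26^11 mod 247 = 182.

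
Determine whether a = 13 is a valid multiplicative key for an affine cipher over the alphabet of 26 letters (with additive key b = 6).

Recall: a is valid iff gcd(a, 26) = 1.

Step 1: Compute gcd(13, 26).
Step 2: gcd(13, 26) = 13.
Since gcd = 13 != 1, 13 shares a common factor with 26, so it cannot be used.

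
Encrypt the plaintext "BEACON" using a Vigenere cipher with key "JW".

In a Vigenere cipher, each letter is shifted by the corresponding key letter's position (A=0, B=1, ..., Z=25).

Step 1: Repeat key to match plaintext length:
  Plaintext: BEACON
  Key:       JWJWJW
Step 2: Encrypt each letter:
  B(1) + J(9) = (1+9) mod 26 = 10 = K
  E(4) + W(22) = (4+22) mod 26 = 0 = A
  A(0) + J(9) = (0+9) mod 26 = 9 = J
  C(2) + W(22) = (2+22) mod 26 = 24 = Y
  O(14) + J(9) = (14+9) mod 26 = 23 = X
  N(13) + W(22) = (13+22) mod 26 = 9 = J
Ciphertext: KAJYXJ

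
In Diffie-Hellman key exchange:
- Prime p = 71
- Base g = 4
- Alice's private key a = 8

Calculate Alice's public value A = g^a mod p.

Step 1: A = g^a mod p = 4^8 mod 71.
  4^1 mod 71 = 4
  4^2 mod 71 = (4 * 4) mod 71 = 16
  4^3 mod 71 = (16 * 4) mod 71 = 64
  4^4 mod 71 = (64 * 4) mod 71 = 43
  4^5 mod 71 = (43 * 4) mod 71 = 30
  4^6 mod 71 = (30 * 4) mod 71 = 49
  4^7 mod 71 = (49 * 4) mod 71 = 54
  4^8 mod 71 = (54 * 4) mod 71 = 3
Result: A = 3.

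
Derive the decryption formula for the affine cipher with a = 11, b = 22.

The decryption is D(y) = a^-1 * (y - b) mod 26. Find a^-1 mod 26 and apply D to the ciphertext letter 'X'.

Step 1: Find a^-1, the modular inverse of 11 mod 26.
Step 2: We need 11 * a^-1 = 1 (mod 26).
Step 3: 11 * 19 = 209 = 8 * 26 + 1, so a^-1 = 19.
Step 4: D(y) = 19(y - 22) mod 26.
Step 5: Apply to 'X' (y = 23): D(23) = 19 * (23 - 22) mod 26 = 19 * 1 mod 26 = 19 -> 'T'.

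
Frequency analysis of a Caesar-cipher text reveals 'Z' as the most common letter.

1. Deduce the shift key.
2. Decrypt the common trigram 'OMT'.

Step 1: In English, 'E' is the most frequent letter (12.7%).
Step 2: The most frequent ciphertext letter is 'Z' (position 25).
Step 3: Shift = (25 - 4) mod 26 = 21.
Step 4: Decrypt 'OMT' by shifting back 21:
  O -> T
  M -> R
  T -> Y
Step 5: 'OMT' decrypts to 'TRY'.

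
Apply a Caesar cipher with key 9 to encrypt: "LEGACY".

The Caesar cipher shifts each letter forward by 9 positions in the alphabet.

Step 1: For each letter, shift forward by 9 positions (mod 26).
  L (position 11) -> position (11+9) mod 26 = 20 -> U
  E (position 4) -> position (4+9) mod 26 = 13 -> N
  G (position 6) -> position (6+9) mod 26 = 15 -> P
  A (position 0) -> position (0+9) mod 26 = 9 -> J
  C (position 2) -> position (2+9) mod 26 = 11 -> L
  Y (position 24) -> position (24+9) mod 26 = 7 -> H
Result: UNPJLH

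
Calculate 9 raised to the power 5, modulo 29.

Step 1: Compute 9^5 mod 29 step by step, reducing modulo 29 at each step.
  9^1 mod 29 = 9
  9^2 mod 29 = (9 * 9) mod 29 = 23
  9^3 mod 29 = (23 * 9) mod 29 = 4
  9^4 mod 29 = (4 * 9) mod 29 = 7
  9^5 mod 29 = (7 * 9) mod 29 = 5
Step 2: Result = 5.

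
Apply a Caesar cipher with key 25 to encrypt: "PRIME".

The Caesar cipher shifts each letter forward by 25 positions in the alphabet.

Step 1: For each letter, shift forward by 25 positions (mod 26).
  P (position 15) -> position (15+25) mod 26 = 14 -> O
  R (position 17) -> position (17+25) mod 26 = 16 -> Q
  I (position 8) -> position (8+25) mod 26 = 7 -> H
  M (position 12) -> position (12+25) mod 26 = 11 -> L
  E (position 4) -> position (4+25) mod 26 = 3 -> D
Result: OQHLD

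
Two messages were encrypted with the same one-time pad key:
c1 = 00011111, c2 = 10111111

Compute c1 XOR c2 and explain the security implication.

Step 1: c1 XOR c2 = (m1 XOR k) XOR (m2 XOR k).
Step 2: By XOR associativity/commutativity: = m1 XOR m2 XOR k XOR k = m1 XOR m2.
Step 3: 00011111 XOR 10111111 = 10100000 = 160.
Step 4: The key cancels out! An attacker learns m1 XOR m2 = 160, revealing the relationship between plaintexts.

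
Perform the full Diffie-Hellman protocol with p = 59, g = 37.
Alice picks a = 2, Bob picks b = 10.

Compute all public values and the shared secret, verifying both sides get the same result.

Step 1: A = g^a mod p = 37^2 mod 59 = 12.
Step 2: B = g^b mod p = 37^10 mod 59 = 29.
Step 3: Alice computes s = B^a mod p = 29^2 mod 59 = 15.
Step 4: Bob computes s = A^b mod p = 12^10 mod 59 = 15.
Both sides agree: shared secret = 15.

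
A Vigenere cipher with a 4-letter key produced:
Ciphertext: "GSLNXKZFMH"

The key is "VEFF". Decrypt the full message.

Step 1: Key 'VEFF' has length 4. Extended key: VEFFVEFFVE
Step 2: Decrypt each position:
  G(6) - V(21) = 11 = L
  S(18) - E(4) = 14 = O
  L(11) - F(5) = 6 = G
  N(13) - F(5) = 8 = I
  X(23) - V(21) = 2 = C
  K(10) - E(4) = 6 = G
  Z(25) - F(5) = 20 = U
  F(5) - F(5) = 0 = A
  M(12) - V(21) = 17 = R
  H(7) - E(4) = 3 = D
Plaintext: LOGICGUARD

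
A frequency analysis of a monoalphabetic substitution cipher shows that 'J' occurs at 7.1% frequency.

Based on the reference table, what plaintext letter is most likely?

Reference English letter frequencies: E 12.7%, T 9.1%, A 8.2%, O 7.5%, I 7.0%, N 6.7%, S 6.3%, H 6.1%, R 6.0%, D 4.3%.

Step 1: The observed frequency is 7.1%.
Step 2: Compare with English frequencies:
  E: 12.7% (difference: 5.6%)
  T: 9.1% (difference: 2.0%)
  A: 8.2% (difference: 1.1%)
  O: 7.5% (difference: 0.4%)
  I: 7.0% (difference: 0.1%) <-- closest
  N: 6.7% (difference: 0.4%)
  S: 6.3% (difference: 0.8%)
  H: 6.1% (difference: 1.0%)
  R: 6.0% (difference: 1.1%)
  D: 4.3% (difference: 2.8%)
Step 3: 'J' most likely represents 'I' (frequency 7.0%).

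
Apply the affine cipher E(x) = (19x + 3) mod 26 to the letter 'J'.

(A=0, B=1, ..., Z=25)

Step 1: Convert 'J' to number: x = 9.
Step 2: E(9) = (19 * 9 + 3) mod 26 = 174 mod 26 = 18.
Step 3: Convert 18 back to letter: S.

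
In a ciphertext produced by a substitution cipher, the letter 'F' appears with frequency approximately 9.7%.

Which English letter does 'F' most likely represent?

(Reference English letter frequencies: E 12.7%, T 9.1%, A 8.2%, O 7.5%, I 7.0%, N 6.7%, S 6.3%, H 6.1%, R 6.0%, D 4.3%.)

Step 1: The observed frequency is 9.7%.
Step 2: Compare with English frequencies:
  E: 12.7% (difference: 3.0%)
  T: 9.1% (difference: 0.6%) <-- closest
  A: 8.2% (difference: 1.5%)
  O: 7.5% (difference: 2.2%)
  I: 7.0% (difference: 2.7%)
  N: 6.7% (difference: 3.0%)
  S: 6.3% (difference: 3.4%)
  H: 6.1% (difference: 3.6%)
  R: 6.0% (difference: 3.7%)
  D: 4.3% (difference: 5.4%)
Step 3: 'F' most likely represents 'T' (frequency 9.1%).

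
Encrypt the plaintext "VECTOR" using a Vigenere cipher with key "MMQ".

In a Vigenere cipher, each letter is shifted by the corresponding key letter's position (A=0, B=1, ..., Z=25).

Step 1: Repeat key to match plaintext length:
  Plaintext: VECTOR
  Key:       MMQMMQ
Step 2: Encrypt each letter:
  V(21) + M(12) = (21+12) mod 26 = 7 = H
  E(4) + M(12) = (4+12) mod 26 = 16 = Q
  C(2) + Q(16) = (2+16) mod 26 = 18 = S
  T(19) + M(12) = (19+12) mod 26 = 5 = F
  O(14) + M(12) = (14+12) mod 26 = 0 = A
  R(17) + Q(16) = (17+16) mod 26 = 7 = H
Ciphertext: HQSFAH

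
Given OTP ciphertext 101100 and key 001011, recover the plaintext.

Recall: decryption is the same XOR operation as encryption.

Step 1: XOR ciphertext with key:
  Ciphertext: 101100
  Key:        001011
  XOR:        100111
Step 2: Plaintext = 100111 = 39 in decimal.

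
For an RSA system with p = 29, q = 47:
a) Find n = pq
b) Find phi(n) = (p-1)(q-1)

Step 1: n = p * q = 29 * 47 = 1363.
Step 2: phi(n) = (p-1)(q-1) = 28 * 46 = 1288.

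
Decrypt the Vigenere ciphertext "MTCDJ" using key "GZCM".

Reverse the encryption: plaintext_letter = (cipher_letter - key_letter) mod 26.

Step 1: Extend key: GZCMG
Step 2: Decrypt each letter (c - k) mod 26:
  M(12) - G(6) = (12-6) mod 26 = 6 = G
  T(19) - Z(25) = (19-25) mod 26 = 20 = U
  C(2) - C(2) = (2-2) mod 26 = 0 = A
  D(3) - M(12) = (3-12) mod 26 = 17 = R
  J(9) - G(6) = (9-6) mod 26 = 3 = D
Plaintext: GUARD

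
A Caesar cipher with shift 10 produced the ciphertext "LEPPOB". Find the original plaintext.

Step 1: Reverse the shift by subtracting 10 from each letter position.
  L (position 11) -> position (11-10) mod 26 = 1 -> B
  E (position 4) -> position (4-10) mod 26 = 20 -> U
  P (position 15) -> position (15-10) mod 26 = 5 -> F
  P (position 15) -> position (15-10) mod 26 = 5 -> F
  O (position 14) -> position (14-10) mod 26 = 4 -> E
  B (position 1) -> position (1-10) mod 26 = 17 -> R
Decrypted message: BUFFER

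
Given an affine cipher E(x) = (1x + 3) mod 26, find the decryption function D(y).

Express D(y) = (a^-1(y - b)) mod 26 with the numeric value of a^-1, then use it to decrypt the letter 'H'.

Step 1: Find a^-1, the modular inverse of 1 mod 26.
Step 2: We need 1 * a^-1 = 1 (mod 26).
Step 3: 1 * 1 = 1 = 0 * 26 + 1, so a^-1 = 1.
Step 4: D(y) = 1(y - 3) mod 26.
Step 5: Apply to 'H' (y = 7): D(7) = 1 * (7 - 3) mod 26 = 1 * 4 mod 26 = 4 -> 'E'.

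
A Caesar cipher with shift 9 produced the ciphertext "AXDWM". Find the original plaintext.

Step 1: Reverse the shift by subtracting 9 from each letter position.
  A (position 0) -> position (0-9) mod 26 = 17 -> R
  X (position 23) -> position (23-9) mod 26 = 14 -> O
  D (position 3) -> position (3-9) mod 26 = 20 -> U
  W (position 22) -> position (22-9) mod 26 = 13 -> N
  M (position 12) -> position (12-9) mod 26 = 3 -> D
Decrypted message: ROUND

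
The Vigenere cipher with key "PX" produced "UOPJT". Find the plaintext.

Step 1: Extend key: PXPXP
Step 2: Decrypt each letter (c - k) mod 26:
  U(20) - P(15) = (20-15) mod 26 = 5 = F
  O(14) - X(23) = (14-23) mod 26 = 17 = R
  P(15) - P(15) = (15-15) mod 26 = 0 = A
  J(9) - X(23) = (9-23) mod 26 = 12 = M
  T(19) - P(15) = (19-15) mod 26 = 4 = E
Plaintext: FRAME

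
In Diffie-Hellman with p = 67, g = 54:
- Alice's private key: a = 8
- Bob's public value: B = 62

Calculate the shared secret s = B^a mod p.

Step 1: s = B^a mod p = 62^8 mod 67.
  62^1 mod 67 = 62
  62^2 mod 67 = (62 * 62) mod 67 = 25
  62^3 mod 67 = (25 * 62) mod 67 = 9
  62^4 mod 67 = (9 * 62) mod 67 = 22
  62^5 mod 67 = (22 * 62) mod 67 = 24
  62^6 mod 67 = (24 * 62) mod 67 = 14
  62^7 mod 67 = (14 * 62) mod 67 = 64
  62^8 mod 67 = (64 * 62) mod 67 = 15
Result: shared secret = 15.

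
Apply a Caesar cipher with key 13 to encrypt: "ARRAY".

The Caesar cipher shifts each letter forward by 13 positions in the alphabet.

Step 1: For each letter, shift forward by 13 positions (mod 26).
  A (position 0) -> position (0+13) mod 26 = 13 -> N
  R (position 17) -> position (17+13) mod 26 = 4 -> E
  R (position 17) -> position (17+13) mod 26 = 4 -> E
  A (position 0) -> position (0+13) mod 26 = 13 -> N
  Y (position 24) -> position (24+13) mod 26 = 11 -> L
Result: NEENL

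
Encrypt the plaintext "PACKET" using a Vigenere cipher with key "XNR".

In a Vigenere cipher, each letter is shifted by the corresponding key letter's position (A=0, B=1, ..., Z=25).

Step 1: Repeat key to match plaintext length:
  Plaintext: PACKET
  Key:       XNRXNR
Step 2: Encrypt each letter:
  P(15) + X(23) = (15+23) mod 26 = 12 = M
  A(0) + N(13) = (0+13) mod 26 = 13 = N
  C(2) + R(17) = (2+17) mod 26 = 19 = T
  K(10) + X(23) = (10+23) mod 26 = 7 = H
  E(4) + N(13) = (4+13) mod 26 = 17 = R
  T(19) + R(17) = (19+17) mod 26 = 10 = K
Ciphertext: MNTHRK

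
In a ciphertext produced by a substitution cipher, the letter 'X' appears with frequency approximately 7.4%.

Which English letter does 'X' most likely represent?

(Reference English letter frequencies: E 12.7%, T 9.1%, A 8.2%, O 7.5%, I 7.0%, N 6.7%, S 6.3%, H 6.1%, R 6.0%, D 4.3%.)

Step 1: The observed frequency is 7.4%.
Step 2: Compare with English frequencies:
  E: 12.7% (difference: 5.3%)
  T: 9.1% (difference: 1.7%)
  A: 8.2% (difference: 0.8%)
  O: 7.5% (difference: 0.1%) <-- closest
  I: 7.0% (difference: 0.4%)
  N: 6.7% (difference: 0.7%)
  S: 6.3% (difference: 1.1%)
  H: 6.1% (difference: 1.3%)
  R: 6.0% (difference: 1.4%)
  D: 4.3% (difference: 3.1%)
Step 3: 'X' most likely represents 'O' (frequency 7.5%).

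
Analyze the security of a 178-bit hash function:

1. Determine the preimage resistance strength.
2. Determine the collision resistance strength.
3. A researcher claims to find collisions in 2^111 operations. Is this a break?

Step 1: Preimage resistance requires brute-force of 2^178 operations.
Step 2: Collision resistance (birthday bound) = 2^(178/2) = 2^89.
Step 3: The claimed attack costs 2^111 operations.
Step 4: Since 2^111 >= 2^89, the claimed attack is no faster than the generic birthday attack, so this does not break collision resistance.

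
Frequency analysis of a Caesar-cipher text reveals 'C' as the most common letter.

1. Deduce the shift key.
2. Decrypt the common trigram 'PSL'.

Step 1: In English, 'E' is the most frequent letter (12.7%).
Step 2: The most frequent ciphertext letter is 'C' (position 2).
Step 3: Shift = (2 - 4) mod 26 = 24.
Step 4: Decrypt 'PSL' by shifting back 24:
  P -> R
  S -> U
  L -> N
Step 5: 'PSL' decrypts to 'RUN'.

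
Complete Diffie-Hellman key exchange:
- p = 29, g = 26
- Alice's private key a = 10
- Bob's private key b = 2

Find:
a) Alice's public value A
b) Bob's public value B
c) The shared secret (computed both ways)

Step 1: A = g^a mod p = 26^10 mod 29 = 5.
Step 2: B = g^b mod p = 26^2 mod 29 = 9.
Step 3: Alice computes s = B^a mod p = 9^10 mod 29 = 25.
Step 4: Bob computes s = A^b mod p = 5^2 mod 29 = 25.
Both sides agree: shared secret = 25.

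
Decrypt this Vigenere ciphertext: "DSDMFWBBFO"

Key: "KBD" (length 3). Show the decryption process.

Step 1: Key 'KBD' has length 3. Extended key: KBDKBDKBDK
Step 2: Decrypt each position:
  D(3) - K(10) = 19 = T
  S(18) - B(1) = 17 = R
  D(3) - D(3) = 0 = A
  M(12) - K(10) = 2 = C
  F(5) - B(1) = 4 = E
  W(22) - D(3) = 19 = T
  B(1) - K(10) = 17 = R
  B(1) - B(1) = 0 = A
  F(5) - D(3) = 2 = C
  O(14) - K(10) = 4 = E
Plaintext: TRACETRACE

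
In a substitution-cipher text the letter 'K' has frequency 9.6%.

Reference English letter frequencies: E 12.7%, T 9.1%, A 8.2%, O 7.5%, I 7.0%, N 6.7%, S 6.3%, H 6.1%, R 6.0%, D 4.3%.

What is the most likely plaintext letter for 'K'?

Step 1: The observed frequency is 9.6%.
Step 2: Compare with English frequencies:
  E: 12.7% (difference: 3.1%)
  T: 9.1% (difference: 0.5%) <-- closest
  A: 8.2% (difference: 1.4%)
  O: 7.5% (difference: 2.1%)
  I: 7.0% (difference: 2.6%)
  N: 6.7% (difference: 2.9%)
  S: 6.3% (difference: 3.3%)
  H: 6.1% (difference: 3.5%)
  R: 6.0% (difference: 3.6%)
  D: 4.3% (difference: 5.3%)
Step 3: 'K' most likely represents 'T' (frequency 9.1%).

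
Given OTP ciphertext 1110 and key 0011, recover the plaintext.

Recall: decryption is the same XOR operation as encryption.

Step 1: XOR ciphertext with key:
  Ciphertext: 1110
  Key:        0011
  XOR:        1101
Step 2: Plaintext = 1101 = 13 in decimal.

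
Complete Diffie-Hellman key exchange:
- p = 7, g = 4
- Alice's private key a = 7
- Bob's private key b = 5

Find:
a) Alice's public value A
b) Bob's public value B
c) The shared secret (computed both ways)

Step 1: A = g^a mod p = 4^7 mod 7 = 4.
Step 2: B = g^b mod p = 4^5 mod 7 = 2.
Step 3: Alice computes s = B^a mod p = 2^7 mod 7 = 2.
Step 4: Bob computes s = A^b mod p = 4^5 mod 7 = 2.
Both sides agree: shared secret = 2.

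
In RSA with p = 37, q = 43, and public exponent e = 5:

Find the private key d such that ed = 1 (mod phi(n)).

Step 1: n = 37 * 43 = 1591.
Step 2: phi(n) = 36 * 42 = 1512.
Step 3: Find d such that 5 * d = 1 (mod 1512).
Step 4: d = 5^(-1) mod 1512 = 605.
Verification: 5 * 605 = 3025 = 2 * 1512 + 1.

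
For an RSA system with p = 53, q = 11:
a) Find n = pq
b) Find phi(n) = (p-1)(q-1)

Step 1: n = p * q = 53 * 11 = 583.
Step 2: phi(n) = (p-1)(q-1) = 52 * 10 = 520.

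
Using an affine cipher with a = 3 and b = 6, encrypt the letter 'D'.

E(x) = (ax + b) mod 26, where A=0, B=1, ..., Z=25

Step 1: Convert 'D' to number: x = 3.
Step 2: E(3) = (3 * 3 + 6) mod 26 = 15 mod 26 = 15.
Step 3: Convert 15 back to letter: P.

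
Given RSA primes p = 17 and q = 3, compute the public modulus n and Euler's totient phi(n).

Step 1: n = p * q = 17 * 3 = 51.
Step 2: phi(n) = (p-1)(q-1) = 16 * 2 = 32.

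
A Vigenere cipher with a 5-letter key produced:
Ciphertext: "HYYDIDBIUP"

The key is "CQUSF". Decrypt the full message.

Step 1: Key 'CQUSF' has length 5. Extended key: CQUSFCQUSF
Step 2: Decrypt each position:
  H(7) - C(2) = 5 = F
  Y(24) - Q(16) = 8 = I
  Y(24) - U(20) = 4 = E
  D(3) - S(18) = 11 = L
  I(8) - F(5) = 3 = D
  D(3) - C(2) = 1 = B
  B(1) - Q(16) = 11 = L
  I(8) - U(20) = 14 = O
  U(20) - S(18) = 2 = C
  P(15) - F(5) = 10 = K
Plaintext: FIELDBLOCK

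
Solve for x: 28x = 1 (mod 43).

Step 1: We need x such that 28 * x = 1 (mod 43).
Step 2: Using the extended Euclidean algorithm or trial:
  28 * 20 = 560 = 13 * 43 + 1.
Step 3: Since 560 mod 43 = 1, the inverse is x = 20.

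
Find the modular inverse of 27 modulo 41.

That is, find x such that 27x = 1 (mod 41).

Step 1: We need x such that 27 * x = 1 (mod 41).
Step 2: Using the extended Euclidean algorithm or trial:
  27 * 38 = 1026 = 25 * 41 + 1.
Step 3: Since 1026 mod 41 = 1, the inverse is x = 38.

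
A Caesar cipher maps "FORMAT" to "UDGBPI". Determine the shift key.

Step 1: Compare first letters: F (position 5) -> U (position 20).
Step 2: Shift = (20 - 5) mod 26 = 15.
The shift value is 15.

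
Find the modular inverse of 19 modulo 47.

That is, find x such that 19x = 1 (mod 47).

Step 1: We need x such that 19 * x = 1 (mod 47).
Step 2: Using the extended Euclidean algorithm or trial:
  19 * 5 = 95 = 2 * 47 + 1.
Step 3: Since 95 mod 47 = 1, the inverse is x = 5.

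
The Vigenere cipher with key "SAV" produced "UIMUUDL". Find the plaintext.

Step 1: Extend key: SAVSAVS
Step 2: Decrypt each letter (c - k) mod 26:
  U(20) - S(18) = (20-18) mod 26 = 2 = C
  I(8) - A(0) = (8-0) mod 26 = 8 = I
  M(12) - V(21) = (12-21) mod 26 = 17 = R
  U(20) - S(18) = (20-18) mod 26 = 2 = C
  U(20) - A(0) = (20-0) mod 26 = 20 = U
  D(3) - V(21) = (3-21) mod 26 = 8 = I
  L(11) - S(18) = (11-18) mod 26 = 19 = T
Plaintext: CIRCUIT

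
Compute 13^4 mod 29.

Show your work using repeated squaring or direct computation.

Step 1: Compute 13^4 mod 29 step by step, reducing modulo 29 at each step.
  13^1 mod 29 = 13
  13^2 mod 29 = (13 * 13) mod 29 = 24
  13^3 mod 29 = (24 * 13) mod 29 = 22
  13^4 mod 29 = (22 * 13) mod 29 = 25
Step 2: Result = 25.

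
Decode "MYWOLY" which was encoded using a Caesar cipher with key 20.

Step 1: Reverse the shift by subtracting 20 from each letter position.
  M (position 12) -> position (12-20) mod 26 = 18 -> S
  Y (position 24) -> position (24-20) mod 26 = 4 -> E
  W (position 22) -> position (22-20) mod 26 = 2 -> C
  O (position 14) -> position (14-20) mod 26 = 20 -> U
  L (position 11) -> position (11-20) mod 26 = 17 -> R
  Y (position 24) -> position (24-20) mod 26 = 4 -> E
Decrypted message: SECURE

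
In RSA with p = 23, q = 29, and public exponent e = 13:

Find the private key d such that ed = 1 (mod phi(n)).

Step 1: n = 23 * 29 = 667.
Step 2: phi(n) = 22 * 28 = 616.
Step 3: Find d such that 13 * d = 1 (mod 616).
Step 4: d = 13^(-1) mod 616 = 237.
Verification: 13 * 237 = 3081 = 5 * 616 + 1.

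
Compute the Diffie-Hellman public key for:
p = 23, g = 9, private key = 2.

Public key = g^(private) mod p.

Step 1: A = g^a mod p = 9^2 mod 23.
  9^1 mod 23 = 9
  9^2 mod 23 = (9 * 9) mod 23 = 12
Result: A = 12.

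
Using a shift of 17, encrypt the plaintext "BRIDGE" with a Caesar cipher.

Step 1: For each letter, shift forward by 17 positions (mod 26).
  B (position 1) -> position (1+17) mod 26 = 18 -> S
  R (position 17) -> position (17+17) mod 26 = 8 -> I
  I (position 8) -> position (8+17) mod 26 = 25 -> Z
  D (position 3) -> position (3+17) mod 26 = 20 -> U
  G (position 6) -> position (6+17) mod 26 = 23 -> X
  E (position 4) -> position (4+17) mod 26 = 21 -> V
Result: SIZUXV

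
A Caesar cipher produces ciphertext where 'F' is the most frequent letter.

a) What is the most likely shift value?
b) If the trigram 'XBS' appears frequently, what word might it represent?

Step 1: In English, 'E' is the most frequent letter (12.7%).
Step 2: The most frequent ciphertext letter is 'F' (position 5).
Step 3: Shift = (5 - 4) mod 26 = 1.
Step 4: Decrypt 'XBS' by shifting back 1:
  X -> W
  B -> A
  S -> R
Step 5: 'XBS' decrypts to 'WAR'.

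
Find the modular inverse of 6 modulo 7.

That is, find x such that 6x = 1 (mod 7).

Step 1: We need x such that 6 * x = 1 (mod 7).
Step 2: Using the extended Euclidean algorithm or trial:
  6 * 6 = 36 = 5 * 7 + 1.
Step 3: Since 36 mod 7 = 1, the inverse is x = 6.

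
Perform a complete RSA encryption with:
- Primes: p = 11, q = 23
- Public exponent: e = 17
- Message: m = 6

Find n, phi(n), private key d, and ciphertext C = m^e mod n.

Step 1: n = 11 * 23 = 253.
Step 2: phi(n) = (11-1)(23-1) = 10 * 22 = 220.
Step 3: Find d = 17^(-1) mod 220 = 13.
  Verify: 17 * 13 = 221 = 1 (mod 220).
Step 4: C = 6^17 mod 253 = 173.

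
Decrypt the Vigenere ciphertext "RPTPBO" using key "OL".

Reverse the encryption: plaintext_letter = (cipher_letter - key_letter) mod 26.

Step 1: Extend key: OLOLOL
Step 2: Decrypt each letter (c - k) mod 26:
  R(17) - O(14) = (17-14) mod 26 = 3 = D
  P(15) - L(11) = (15-11) mod 26 = 4 = E
  T(19) - O(14) = (19-14) mod 26 = 5 = F
  P(15) - L(11) = (15-11) mod 26 = 4 = E
  B(1) - O(14) = (1-14) mod 26 = 13 = N
  O(14) - L(11) = (14-11) mod 26 = 3 = D
Plaintext: DEFEND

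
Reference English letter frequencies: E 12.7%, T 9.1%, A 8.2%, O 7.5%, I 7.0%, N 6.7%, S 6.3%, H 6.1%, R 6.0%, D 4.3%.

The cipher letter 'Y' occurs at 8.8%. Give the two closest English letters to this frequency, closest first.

Step 1: Observed frequency of 'Y' is 8.8%.
Step 2: Compute distances to each reference frequency and sort:
  T (9.1%): difference = 0.3% <-- BEST
  A (8.2%): difference = 0.6% <-- RUNNER-UP
  O (7.5%): difference = 1.3%
  I (7.0%): difference = 1.8%
  N (6.7%): difference = 2.1%
Step 3: Most likely is 'T' (9.1%, diff 0.3%); second most likely is 'A' (8.2%, diff 0.6%).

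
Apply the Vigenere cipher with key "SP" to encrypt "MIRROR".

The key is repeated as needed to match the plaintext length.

Step 1: Repeat key to match plaintext length:
  Plaintext: MIRROR
  Key:       SPSPSP
Step 2: Encrypt each letter:
  M(12) + S(18) = (12+18) mod 26 = 4 = E
  I(8) + P(15) = (8+15) mod 26 = 23 = X
  R(17) + S(18) = (17+18) mod 26 = 9 = J
  R(17) + P(15) = (17+15) mod 26 = 6 = G
  O(14) + S(18) = (14+18) mod 26 = 6 = G
  R(17) + P(15) = (17+15) mod 26 = 6 = G
Ciphertext: EXJGGG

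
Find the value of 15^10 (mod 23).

Step 1: Compute 15^10 mod 23 step by step, reducing modulo 23 at each step.
  15^1 mod 23 = 15
  15^2 mod 23 = (15 * 15) mod 23 = 18
  15^3 mod 23 = (18 * 15) mod 23 = 17
  15^4 mod 23 = (17 * 15) mod 23 = 2
  15^5 mod 23 = (2 * 15) mod 23 = 7
  15^6 mod 23 = (7 * 15) mod 23 = 13
  15^7 mod 23 = (13 * 15) mod 23 = 11
  15^8 mod 23 = (11 * 15) mod 23 = 4
  15^9 mod 23 = (4 * 15) mod 23 = 14
  15^10 mod 23 = (14 * 15) mod 23 = 3
Step 2: Result = 3.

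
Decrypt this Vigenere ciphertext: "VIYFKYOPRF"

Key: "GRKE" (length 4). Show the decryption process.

Step 1: Key 'GRKE' has length 4. Extended key: GRKEGRKEGR
Step 2: Decrypt each position:
  V(21) - G(6) = 15 = P
  I(8) - R(17) = 17 = R
  Y(24) - K(10) = 14 = O
  F(5) - E(4) = 1 = B
  K(10) - G(6) = 4 = E
  Y(24) - R(17) = 7 = H
  O(14) - K(10) = 4 = E
  P(15) - E(4) = 11 = L
  R(17) - G(6) = 11 = L
  F(5) - R(17) = 14 = O
Plaintext: PROBEHELLO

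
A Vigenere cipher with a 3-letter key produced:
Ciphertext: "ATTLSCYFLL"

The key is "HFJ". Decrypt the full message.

Step 1: Key 'HFJ' has length 3. Extended key: HFJHFJHFJH
Step 2: Decrypt each position:
  A(0) - H(7) = 19 = T
  T(19) - F(5) = 14 = O
  T(19) - J(9) = 10 = K
  L(11) - H(7) = 4 = E
  S(18) - F(5) = 13 = N
  C(2) - J(9) = 19 = T
  Y(24) - H(7) = 17 = R
  F(5) - F(5) = 0 = A
  L(11) - J(9) = 2 = C
  L(11) - H(7) = 4 = E
Plaintext: TOKENTRACE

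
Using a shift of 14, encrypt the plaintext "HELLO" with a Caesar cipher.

Step 1: For each letter, shift forward by 14 positions (mod 26).
  H (position 7) -> position (7+14) mod 26 = 21 -> V
  E (position 4) -> position (4+14) mod 26 = 18 -> S
  L (position 11) -> position (11+14) mod 26 = 25 -> Z
  L (position 11) -> position (11+14) mod 26 = 25 -> Z
  O (position 14) -> position (14+14) mod 26 = 2 -> C
Result: VSZZC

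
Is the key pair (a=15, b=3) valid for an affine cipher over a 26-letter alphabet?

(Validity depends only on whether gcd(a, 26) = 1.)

Step 1: Compute gcd(15, 26).
Step 2: gcd(15, 26) = 1.
Since gcd = 1, 15 is coprime with 26, so it is a valid key.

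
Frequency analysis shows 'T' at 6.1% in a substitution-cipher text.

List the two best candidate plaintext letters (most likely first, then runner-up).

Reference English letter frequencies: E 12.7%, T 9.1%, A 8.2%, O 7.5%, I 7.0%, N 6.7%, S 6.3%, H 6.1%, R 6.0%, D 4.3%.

Step 1: Observed frequency of 'T' is 6.1%.
Step 2: Compute distances to each reference frequency and sort:
  H (6.1%): difference = 0.0% <-- BEST
  R (6.0%): difference = 0.1% <-- RUNNER-UP
  S (6.3%): difference = 0.2%
  N (6.7%): difference = 0.6%
  I (7.0%): difference = 0.9%
Step 3: Most likely is 'H' (6.1%, diff 0.0%); second most likely is 'R' (6.0%, diff 0.1%).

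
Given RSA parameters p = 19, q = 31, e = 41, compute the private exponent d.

Step 1: n = 19 * 31 = 589.
Step 2: phi(n) = 18 * 30 = 540.
Step 3: Find d such that 41 * d = 1 (mod 540).
Step 4: d = 41^(-1) mod 540 = 461.
Verification: 41 * 461 = 18901 = 35 * 540 + 1.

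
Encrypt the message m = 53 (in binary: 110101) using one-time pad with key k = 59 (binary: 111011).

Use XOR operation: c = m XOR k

Step 1: Write out the XOR operation bit by bit:
  Message: 110101
  Key:     111011
  XOR:     001110
Step 2: Convert to decimal: 001110 = 14.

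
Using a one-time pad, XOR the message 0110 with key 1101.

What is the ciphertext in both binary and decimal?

Step 1: Write out the XOR operation bit by bit:
  Message: 0110
  Key:     1101
  XOR:     1011
Step 2: Convert to decimal: 1011 = 11.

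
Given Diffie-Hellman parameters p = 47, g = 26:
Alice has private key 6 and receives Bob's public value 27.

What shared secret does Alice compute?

Step 1: s = B^a mod p = 27^6 mod 47.
  27^1 mod 47 = 27
  27^2 mod 47 = (27 * 27) mod 47 = 24
  27^3 mod 47 = (24 * 27) mod 47 = 37
  27^4 mod 47 = (37 * 27) mod 47 = 12
  27^5 mod 47 = (12 * 27) mod 47 = 42
  27^6 mod 47 = (42 * 27) mod 47 = 6
Result: shared secret = 6.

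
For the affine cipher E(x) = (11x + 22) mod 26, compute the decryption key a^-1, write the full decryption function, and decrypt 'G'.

Step 1: Find a^-1, the modular inverse of 11 mod 26.
Step 2: We need 11 * a^-1 = 1 (mod 26).
Step 3: 11 * 19 = 209 = 8 * 26 + 1, so a^-1 = 19.
Step 4: D(y) = 19(y - 22) mod 26.
Step 5: Apply to 'G' (y = 6): D(6) = 19 * (6 - 22) mod 26 = 19 * -16 mod 26 = 8 -> 'I'.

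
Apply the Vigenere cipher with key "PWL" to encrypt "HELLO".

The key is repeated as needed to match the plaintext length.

Step 1: Repeat key to match plaintext length:
  Plaintext: HELLO
  Key:       PWLPW
Step 2: Encrypt each letter:
  H(7) + P(15) = (7+15) mod 26 = 22 = W
  E(4) + W(22) = (4+22) mod 26 = 0 = A
  L(11) + L(11) = (11+11) mod 26 = 22 = W
  L(11) + P(15) = (11+15) mod 26 = 0 = A
  O(14) + W(22) = (14+22) mod 26 = 10 = K
Ciphertext: WAWAK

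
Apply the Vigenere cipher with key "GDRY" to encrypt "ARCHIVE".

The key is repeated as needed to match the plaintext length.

Step 1: Repeat key to match plaintext length:
  Plaintext: ARCHIVE
  Key:       GDRYGDR
Step 2: Encrypt each letter:
  A(0) + G(6) = (0+6) mod 26 = 6 = G
  R(17) + D(3) = (17+3) mod 26 = 20 = U
  C(2) + R(17) = (2+17) mod 26 = 19 = T
  H(7) + Y(24) = (7+24) mod 26 = 5 = F
  I(8) + G(6) = (8+6) mod 26 = 14 = O
  V(21) + D(3) = (21+3) mod 26 = 24 = Y
  E(4) + R(17) = (4+17) mod 26 = 21 = V
Ciphertext: GUTFOYV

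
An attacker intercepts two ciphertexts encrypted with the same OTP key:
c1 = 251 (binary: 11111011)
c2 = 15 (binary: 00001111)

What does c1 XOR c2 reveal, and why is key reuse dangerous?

Step 1: c1 XOR c2 = (m1 XOR k) XOR (m2 XOR k).
Step 2: By XOR associativity/commutativity: = m1 XOR m2 XOR k XOR k = m1 XOR m2.
Step 3: 11111011 XOR 00001111 = 11110100 = 244.
Step 4: The key cancels out! An attacker learns m1 XOR m2 = 244, revealing the relationship between plaintexts.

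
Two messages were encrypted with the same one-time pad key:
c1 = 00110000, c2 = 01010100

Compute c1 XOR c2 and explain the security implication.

Step 1: c1 XOR c2 = (m1 XOR k) XOR (m2 XOR k).
Step 2: By XOR associativity/commutativity: = m1 XOR m2 XOR k XOR k = m1 XOR m2.
Step 3: 00110000 XOR 01010100 = 01100100 = 100.
Step 4: The key cancels out! An attacker learns m1 XOR m2 = 100, revealing the relationship between plaintexts.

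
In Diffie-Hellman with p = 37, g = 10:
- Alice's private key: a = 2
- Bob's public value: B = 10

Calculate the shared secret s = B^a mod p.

Step 1: s = B^a mod p = 10^2 mod 37.
  10^1 mod 37 = 10
  10^2 mod 37 = (10 * 10) mod 37 = 26
Result: shared secret = 26.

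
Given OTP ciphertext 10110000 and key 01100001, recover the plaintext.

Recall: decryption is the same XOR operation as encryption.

Step 1: XOR ciphertext with key:
  Ciphertext: 10110000
  Key:        01100001
  XOR:        11010001
Step 2: Plaintext = 11010001 = 209 in decimal.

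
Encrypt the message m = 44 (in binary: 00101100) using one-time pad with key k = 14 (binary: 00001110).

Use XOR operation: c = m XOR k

Step 1: Write out the XOR operation bit by bit:
  Message: 00101100
  Key:     00001110
  XOR:     00100010
Step 2: Convert to decimal: 00100010 = 34.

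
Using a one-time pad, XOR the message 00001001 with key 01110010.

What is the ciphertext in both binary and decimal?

Step 1: Write out the XOR operation bit by bit:
  Message: 00001001
  Key:     01110010
  XOR:     01111011
Step 2: Convert to decimal: 01111011 = 123.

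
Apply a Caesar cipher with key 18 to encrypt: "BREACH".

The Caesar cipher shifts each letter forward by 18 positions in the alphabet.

Step 1: For each letter, shift forward by 18 positions (mod 26).
  B (position 1) -> position (1+18) mod 26 = 19 -> T
  R (position 17) -> position (17+18) mod 26 = 9 -> J
  E (position 4) -> position (4+18) mod 26 = 22 -> W
  A (position 0) -> position (0+18) mod 26 = 18 -> S
  C (position 2) -> position (2+18) mod 26 = 20 -> U
  H (position 7) -> position (7+18) mod 26 = 25 -> Z
Result: TJWSUZ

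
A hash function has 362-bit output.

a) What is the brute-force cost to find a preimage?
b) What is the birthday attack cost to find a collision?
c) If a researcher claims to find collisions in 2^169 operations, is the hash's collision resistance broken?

Step 1: Preimage resistance requires brute-force of 2^362 operations.
Step 2: Collision resistance (birthday bound) = 2^(362/2) = 2^181.
Step 3: The claimed attack costs 2^169 operations.
Step 4: Since 2^169 < 2^181, the claimed attack beats the generic birthday bound, so collision resistance is broken.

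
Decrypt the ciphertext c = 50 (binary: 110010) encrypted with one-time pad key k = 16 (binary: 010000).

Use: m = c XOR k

Step 1: XOR ciphertext with key:
  Ciphertext: 110010
  Key:        010000
  XOR:        100010
Step 2: Plaintext = 100010 = 34 in decimal.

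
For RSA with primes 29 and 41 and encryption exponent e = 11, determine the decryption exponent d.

Step 1: n = 29 * 41 = 1189.
Step 2: phi(n) = 28 * 40 = 1120.
Step 3: Find d such that 11 * d = 1 (mod 1120).
Step 4: d = 11^(-1) mod 1120 = 611.
Verification: 11 * 611 = 6721 = 6 * 1120 + 1.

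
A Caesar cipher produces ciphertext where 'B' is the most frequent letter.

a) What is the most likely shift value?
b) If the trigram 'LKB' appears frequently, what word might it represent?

Step 1: In English, 'E' is the most frequent letter (12.7%).
Step 2: The most frequent ciphertext letter is 'B' (position 1).
Step 3: Shift = (1 - 4) mod 26 = 23.
Step 4: Decrypt 'LKB' by shifting back 23:
  L -> O
  K -> N
  B -> E
Step 5: 'LKB' decrypts to 'ONE'.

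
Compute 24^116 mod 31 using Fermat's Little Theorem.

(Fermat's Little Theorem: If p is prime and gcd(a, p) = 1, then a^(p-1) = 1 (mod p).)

Step 1: Since 31 is prime, by Fermat's Little Theorem: 24^30 = 1 (mod 31).
Step 2: Reduce exponent: 116 mod 30 = 26.
Step 3: So 24^116 = 24^26 (mod 31).
Step 4: 24^26 mod 31 = 20.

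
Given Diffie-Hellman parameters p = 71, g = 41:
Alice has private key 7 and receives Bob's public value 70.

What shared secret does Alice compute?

Step 1: s = B^a mod p = 70^7 mod 71.
  70^1 mod 71 = 70
  70^2 mod 71 = (70 * 70) mod 71 = 1
  70^3 mod 71 = (1 * 70) mod 71 = 70
  70^4 mod 71 = (70 * 70) mod 71 = 1
  70^5 mod 71 = (1 * 70) mod 71 = 70
  70^6 mod 71 = (70 * 70) mod 71 = 1
  70^7 mod 71 = (1 * 70) mod 71 = 70
Result: shared secret = 70.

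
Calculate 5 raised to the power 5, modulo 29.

Step 1: Compute 5^5 mod 29 step by step, reducing modulo 29 at each step.
  5^1 mod 29 = 5
  5^2 mod 29 = (5 * 5) mod 29 = 25
  5^3 mod 29 = (25 * 5) mod 29 = 9
  5^4 mod 29 = (9 * 5) mod 29 = 16
  5^5 mod 29 = (16 * 5) mod 29 = 22
Step 2: Result = 22.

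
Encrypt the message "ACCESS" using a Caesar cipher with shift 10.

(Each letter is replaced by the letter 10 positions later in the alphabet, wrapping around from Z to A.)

Step 1: For each letter, shift forward by 10 positions (mod 26).
  A (position 0) -> position (0+10) mod 26 = 10 -> K
  C (position 2) -> position (2+10) mod 26 = 12 -> M
  C (position 2) -> position (2+10) mod 26 = 12 -> M
  E (position 4) -> position (4+10) mod 26 = 14 -> O
  S (position 18) -> position (18+10) mod 26 = 2 -> C
  S (position 18) -> position (18+10) mod 26 = 2 -> C
Result: KMMOCC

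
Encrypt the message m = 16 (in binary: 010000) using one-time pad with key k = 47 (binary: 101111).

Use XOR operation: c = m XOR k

Step 1: Write out the XOR operation bit by bit:
  Message: 010000
  Key:     101111
  XOR:     111111
Step 2: Convert to decimal: 111111 = 63.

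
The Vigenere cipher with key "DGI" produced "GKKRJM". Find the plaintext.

Step 1: Extend key: DGIDGI
Step 2: Decrypt each letter (c - k) mod 26:
  G(6) - D(3) = (6-3) mod 26 = 3 = D
  K(10) - G(6) = (10-6) mod 26 = 4 = E
  K(10) - I(8) = (10-8) mod 26 = 2 = C
  R(17) - D(3) = (17-3) mod 26 = 14 = O
  J(9) - G(6) = (9-6) mod 26 = 3 = D
  M(12) - I(8) = (12-8) mod 26 = 4 = E
Plaintext: DECODE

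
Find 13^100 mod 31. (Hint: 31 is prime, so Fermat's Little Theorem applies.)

Step 1: Since 31 is prime, by Fermat's Little Theorem: 13^30 = 1 (mod 31).
Step 2: Reduce exponent: 100 mod 30 = 10.
Step 3: So 13^100 = 13^10 (mod 31).
Step 4: 13^10 mod 31 = 5.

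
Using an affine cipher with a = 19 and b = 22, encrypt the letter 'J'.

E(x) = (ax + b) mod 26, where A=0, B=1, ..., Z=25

Step 1: Convert 'J' to number: x = 9.
Step 2: E(9) = (19 * 9 + 22) mod 26 = 193 mod 26 = 11.
Step 3: Convert 11 back to letter: L.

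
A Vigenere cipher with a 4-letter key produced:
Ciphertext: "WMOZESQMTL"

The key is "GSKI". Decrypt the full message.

Step 1: Key 'GSKI' has length 4. Extended key: GSKIGSKIGS
Step 2: Decrypt each position:
  W(22) - G(6) = 16 = Q
  M(12) - S(18) = 20 = U
  O(14) - K(10) = 4 = E
  Z(25) - I(8) = 17 = R
  E(4) - G(6) = 24 = Y
  S(18) - S(18) = 0 = A
  Q(16) - K(10) = 6 = G
  M(12) - I(8) = 4 = E
  T(19) - G(6) = 13 = N
  L(11) - S(18) = 19 = T
Plaintext: QUERYAGENT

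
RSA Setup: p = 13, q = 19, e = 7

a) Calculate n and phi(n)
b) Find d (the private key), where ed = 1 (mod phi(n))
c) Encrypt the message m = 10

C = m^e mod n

Step 1: n = 13 * 19 = 247.
Step 2: phi(n) = (13-1)(19-1) = 12 * 18 = 216.
Step 3: Find d = 7^(-1) mod 216 = 31.
  Verify: 7 * 31 = 217 = 1 (mod 216).
Step 4: C = 10^7 mod 247 = 205.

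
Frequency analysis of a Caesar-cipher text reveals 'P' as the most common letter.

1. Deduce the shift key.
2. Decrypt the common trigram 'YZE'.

Step 1: In English, 'E' is the most frequent letter (12.7%).
Step 2: The most frequent ciphertext letter is 'P' (position 15).
Step 3: Shift = (15 - 4) mod 26 = 11.
Step 4: Decrypt 'YZE' by shifting back 11:
  Y -> N
  Z -> O
  E -> T
Step 5: 'YZE' decrypts to 'NOT'.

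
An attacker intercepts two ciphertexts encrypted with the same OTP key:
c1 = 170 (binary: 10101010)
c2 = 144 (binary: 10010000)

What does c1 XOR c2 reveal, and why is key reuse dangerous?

Step 1: c1 XOR c2 = (m1 XOR k) XOR (m2 XOR k).
Step 2: By XOR associativity/commutativity: = m1 XOR m2 XOR k XOR k = m1 XOR m2.
Step 3: 10101010 XOR 10010000 = 00111010 = 58.
Step 4: The key cancels out! An attacker learns m1 XOR m2 = 58, revealing the relationship between plaintexts.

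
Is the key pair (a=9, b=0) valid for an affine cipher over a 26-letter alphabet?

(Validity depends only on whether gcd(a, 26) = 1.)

Step 1: Compute gcd(9, 26).
Step 2: gcd(9, 26) = 1.
Since gcd = 1, 9 is coprime with 26, so it is a valid key.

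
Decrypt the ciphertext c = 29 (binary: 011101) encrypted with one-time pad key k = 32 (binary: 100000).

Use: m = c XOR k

Step 1: XOR ciphertext with key:
  Ciphertext: 011101
  Key:        100000
  XOR:        111101
Step 2: Plaintext = 111101 = 61 in decimal.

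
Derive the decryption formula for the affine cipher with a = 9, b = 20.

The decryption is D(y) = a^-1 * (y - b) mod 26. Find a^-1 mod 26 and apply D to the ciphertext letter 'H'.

Step 1: Find a^-1, the modular inverse of 9 mod 26.
Step 2: We need 9 * a^-1 = 1 (mod 26).
Step 3: 9 * 3 = 27 = 1 * 26 + 1, so a^-1 = 3.
Step 4: D(y) = 3(y - 20) mod 26.
Step 5: Apply to 'H' (y = 7): D(7) = 3 * (7 - 20) mod 26 = 3 * -13 mod 26 = 13 -> 'N'.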